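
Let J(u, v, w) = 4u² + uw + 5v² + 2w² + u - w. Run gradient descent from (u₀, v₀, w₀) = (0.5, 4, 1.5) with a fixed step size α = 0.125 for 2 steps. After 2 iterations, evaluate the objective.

0.24224853515625

∇J = (8u + w + 1, 10v, u + 4w - 1)
(u₁, v₁, w₁) = (0.5, 4, 1.5) − 0.125·(6.5, 40, 5.5) = (-0.3125, -1, 0.8125)
(u₂, v₂, w₂) = (-0.3125, -1, 0.8125) − 0.125·(-0.6875, -10, 1.9375) = (-0.2265625, 0.25, 0.5703125)
J(-0.2265625, 0.25, 0.5703125) = 0.24224853515625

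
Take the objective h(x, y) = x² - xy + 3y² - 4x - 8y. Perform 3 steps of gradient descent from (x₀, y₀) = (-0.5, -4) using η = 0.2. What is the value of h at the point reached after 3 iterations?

-11.669504

∇h = (2x - y - 4, -x + 6y - 8)
Step 1: at (-0.5, -4), ∇h = (-1, -31.5) → (-0.5, -4) − 0.2·(-1, -31.5) = (-0.3, 2.3)
Step 2: at (-0.3, 2.3), ∇h = (-6.9, 6.1) → (-0.3, 2.3) − 0.2·(-6.9, 6.1) = (1.08, 1.08)
Step 3: at (1.08, 1.08), ∇h = (-2.92, -2.6) → (1.08, 1.08) − 0.2·(-2.92, -2.6) = (1.664, 1.6)
h(1.664, 1.6) = -11.669504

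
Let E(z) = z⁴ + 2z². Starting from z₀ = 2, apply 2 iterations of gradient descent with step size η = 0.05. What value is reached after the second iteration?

E′(z) = 4z³ + 4z
z₁ = 2 − 0.05·40 = 0
z₂ = 0 − 0.05·0 = 0

0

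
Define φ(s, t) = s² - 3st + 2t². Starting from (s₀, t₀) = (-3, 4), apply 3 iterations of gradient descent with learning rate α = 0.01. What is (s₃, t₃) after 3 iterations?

∇φ = (2s - 3t, -3s + 4t)
Step 1: at (-3, 4), ∇φ = (-18, 25) → (-3, 4) − 0.01·(-18, 25) = (-2.82, 3.75)
Step 2: at (-2.82, 3.75), ∇φ = (-16.89, 23.46) → (-2.82, 3.75) − 0.01·(-16.89, 23.46) = (-2.6511, 3.5154)
Step 3: at (-2.6511, 3.5154), ∇φ = (-15.8484, 22.0149) → (-2.6511, 3.5154) − 0.01·(-15.8484, 22.0149) = (-2.492616, 3.295251)

(-2.492616, 3.295251)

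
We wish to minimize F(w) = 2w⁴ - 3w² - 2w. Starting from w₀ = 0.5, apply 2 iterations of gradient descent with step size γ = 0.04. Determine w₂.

F′(w) = 8w³ - 6w - 2
Step 1: F′(0.5) = -4; w₁ = 0.5 − 0.04·(-4) = 0.66
Step 2: F′(0.66) = -3.660032; w₂ = 0.66 − 0.04·(-3.660032) = 0.80640128

0.80640128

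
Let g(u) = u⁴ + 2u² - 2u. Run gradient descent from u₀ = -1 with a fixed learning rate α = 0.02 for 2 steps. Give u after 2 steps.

-0.65504

g′(u) = 4u³ + 4u - 2
u₁ = -1 − 0.02·(-10) = -0.8
u₂ = -0.8 − 0.02·(-7.248) = -0.65504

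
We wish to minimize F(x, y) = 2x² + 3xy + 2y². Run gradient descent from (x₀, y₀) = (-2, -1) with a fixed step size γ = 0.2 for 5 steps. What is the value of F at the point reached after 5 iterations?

0.0284950528

∇F = (4x + 3y, 3x + 4y)
Step 1: at (-2, -1), ∇F = (-11, -10) → (-2, -1) − 0.2·(-11, -10) = (0.2, 1)
Step 2: at (0.2, 1), ∇F = (3.8, 4.6) → (0.2, 1) − 0.2·(3.8, 4.6) = (-0.56, 0.08)
Step 3: at (-0.56, 0.08), ∇F = (-2, -1.36) → (-0.56, 0.08) − 0.2·(-2, -1.36) = (-0.16, 0.352)
Step 4: at (-0.16, 0.352), ∇F = (0.416, 0.928) → (-0.16, 0.352) − 0.2·(0.416, 0.928) = (-0.2432, 0.1664)
Step 5: at (-0.2432, 0.1664), ∇F = (-0.4736, -0.064) → (-0.2432, 0.1664) − 0.2·(-0.4736, -0.064) = (-0.14848, 0.1792)
F(-0.14848, 0.1792) = 0.0284950528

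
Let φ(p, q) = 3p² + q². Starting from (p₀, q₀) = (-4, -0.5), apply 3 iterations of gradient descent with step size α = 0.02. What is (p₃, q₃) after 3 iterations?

∇φ = (6p, 2q)
(p₁, q₁) = (-4, -0.5) − 0.02·(-24, -1) = (-3.52, -0.48)
(p₂, q₂) = (-3.52, -0.48) − 0.02·(-21.12, -0.96) = (-3.0976, -0.4608)
(p₃, q₃) = (-3.0976, -0.4608) − 0.02·(-18.5856, -0.9216) = (-2.725888, -0.442368)

(-2.725888, -0.442368)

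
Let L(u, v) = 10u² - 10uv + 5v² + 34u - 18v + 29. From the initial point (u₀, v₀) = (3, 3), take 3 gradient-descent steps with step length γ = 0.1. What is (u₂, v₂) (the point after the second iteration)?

∇L = (20u - 10v + 34, -10u + 10v - 18)
Step 1: at (3, 3), ∇L = (64, -18) → (3, 3) − 0.1·(64, -18) = (-3.4, 4.8)
Step 2: at (-3.4, 4.8), ∇L = (-82, 64) → (-3.4, 4.8) − 0.1·(-82, 64) = (4.8, -1.6)

(4.8, -1.6)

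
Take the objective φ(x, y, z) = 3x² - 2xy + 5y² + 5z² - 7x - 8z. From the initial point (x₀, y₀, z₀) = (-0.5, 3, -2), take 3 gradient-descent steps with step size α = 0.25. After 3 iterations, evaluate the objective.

∇φ = (6x - 2y - 7, -2x + 10y, 10z - 8)
(x₁, y₁, z₁) = (-0.5, 3, -2) − 0.25·(-16, 31, -28) = (3.5, -4.75, 5)
(x₂, y₂, z₂) = (3.5, -4.75, 5) − 0.25·(23.5, -54.5, 42) = (-2.375, 8.875, -5.5)
(x₃, y₃, z₃) = (-2.375, 8.875, -5.5) − 0.25·(-39, 93.5, -63) = (7.375, -14.5, 10.25)
φ(7.375, -14.5, 10.25) = 1819.984375

1819.984375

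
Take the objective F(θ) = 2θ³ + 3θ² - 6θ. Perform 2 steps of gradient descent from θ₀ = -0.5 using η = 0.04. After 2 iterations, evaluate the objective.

F′(θ) = 6θ² + 6θ - 6
Step 1: F′(-0.5) = -7.5; θ₁ = -0.5 − 0.04·(-7.5) = -0.2
Step 2: F′(-0.2) = -6.96; θ₂ = -0.2 − 0.04·(-6.96) = 0.0784
F(0.0784) = -0.450996539392

-0.450996539392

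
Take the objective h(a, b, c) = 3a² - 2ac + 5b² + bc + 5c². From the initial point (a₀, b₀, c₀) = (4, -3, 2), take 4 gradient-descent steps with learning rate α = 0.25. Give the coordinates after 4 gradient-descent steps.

∇h = (6a - 2c, 10b + c, -2a + b + 10c)
(a₁, b₁, c₁) = (4, -3, 2) − 0.25·(20, -28, 9) = (-1, 4, -0.25)
(a₂, b₂, c₂) = (-1, 4, -0.25) − 0.25·(-5.5, 39.75, 3.5) = (0.375, -5.9375, -1.125)
(a₃, b₃, c₃) = (0.375, -5.9375, -1.125) − 0.25·(4.5, -60.5, -17.9375) = (-0.75, 9.1875, 3.359375)
(a₄, b₄, c₄) = (-0.75, 9.1875, 3.359375) − 0.25·(-11.21875, 95.234375, 44.28125) = (2.0546875, -14.62109375, -7.7109375)

(2.0546875, -14.62109375, -7.7109375)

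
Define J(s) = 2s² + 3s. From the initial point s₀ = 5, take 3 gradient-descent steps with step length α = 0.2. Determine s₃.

-0.704

J′(s) = 4s + 3
s₁ = 5 − 0.2·23 = 0.4
s₂ = 0.4 − 0.2·4.6 = -0.52
s₃ = -0.52 − 0.2·0.92 = -0.704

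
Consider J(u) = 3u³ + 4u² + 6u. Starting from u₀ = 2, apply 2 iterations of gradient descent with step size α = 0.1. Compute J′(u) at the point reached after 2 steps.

J′(u) = 9u² + 8u + 6
u₁ = 2 − 0.1·58 = -3.8
u₂ = -3.8 − 0.1·105.56 = -14.356
J′(u) at (-14.356) = 1746.004624

1746.004624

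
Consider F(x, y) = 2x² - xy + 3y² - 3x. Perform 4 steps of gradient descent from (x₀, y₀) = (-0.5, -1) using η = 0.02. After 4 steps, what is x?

∇F = (4x - y - 3, -x + 6y)
Step 1: at (-0.5, -1), ∇F = (-4, -5.5) → (-0.5, -1) − 0.02·(-4, -5.5) = (-0.42, -0.89)
Step 2: at (-0.42, -0.89), ∇F = (-3.79, -4.92) → (-0.42, -0.89) − 0.02·(-3.79, -4.92) = (-0.3442, -0.7916)
Step 3: at (-0.3442, -0.7916), ∇F = (-3.5852, -4.4054) → (-0.3442, -0.7916) − 0.02·(-3.5852, -4.4054) = (-0.272496, -0.703492)
Step 4: at (-0.272496, -0.703492), ∇F = (-3.386492, -3.948456) → (-0.272496, -0.703492) − 0.02·(-3.386492, -3.948456) = (-0.20476616, -0.62452288)
x = -0.20476616

-0.20476616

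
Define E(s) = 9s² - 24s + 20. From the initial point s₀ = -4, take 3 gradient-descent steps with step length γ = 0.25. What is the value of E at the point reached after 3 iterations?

E′(s) = 18s - 24
s₁ = -4 − 0.25·(-96) = 20
s₂ = 20 − 0.25·336 = -64
s₃ = -64 − 0.25·(-1176) = 230
E(230) = 470600

470600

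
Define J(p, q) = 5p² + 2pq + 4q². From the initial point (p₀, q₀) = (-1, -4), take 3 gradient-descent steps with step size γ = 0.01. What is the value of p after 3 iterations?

∇J = (10p + 2q, 2p + 8q)
(p₁, q₁) = (-1, -4) − 0.01·(-18, -34) = (-0.82, -3.66)
(p₂, q₂) = (-0.82, -3.66) − 0.01·(-15.52, -30.92) = (-0.6648, -3.3508)
(p₃, q₃) = (-0.6648, -3.3508) − 0.01·(-13.3496, -28.136) = (-0.531304, -3.06944)
p = -0.531304

-0.531304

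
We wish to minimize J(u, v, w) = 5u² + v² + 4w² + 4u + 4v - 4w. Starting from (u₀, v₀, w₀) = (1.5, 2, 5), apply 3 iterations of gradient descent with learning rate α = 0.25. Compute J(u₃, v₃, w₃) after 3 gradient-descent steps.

281.05078125

∇J = (10u + 4, 2v + 4, 8w - 4)
Step 1: at (1.5, 2, 5), ∇J = (19, 8, 36) → (1.5, 2, 5) − 0.25·(19, 8, 36) = (-3.25, 0, -4)
Step 2: at (-3.25, 0, -4), ∇J = (-28.5, 4, -36) → (-3.25, 0, -4) − 0.25·(-28.5, 4, -36) = (3.875, -1, 5)
Step 3: at (3.875, -1, 5), ∇J = (42.75, 2, 36) → (3.875, -1, 5) − 0.25·(42.75, 2, 36) = (-6.8125, -1.5, -4)
J(-6.8125, -1.5, -4) = 281.05078125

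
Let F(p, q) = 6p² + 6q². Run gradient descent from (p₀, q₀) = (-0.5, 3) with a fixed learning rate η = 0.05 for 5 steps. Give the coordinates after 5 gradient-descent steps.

(-0.00512, 0.03072)

∇F = (12p, 12q)
Step 1: at (-0.5, 3), ∇F = (-6, 36) → (-0.5, 3) − 0.05·(-6, 36) = (-0.2, 1.2)
Step 2: at (-0.2, 1.2), ∇F = (-2.4, 14.4) → (-0.2, 1.2) − 0.05·(-2.4, 14.4) = (-0.08, 0.48)
Step 3: at (-0.08, 0.48), ∇F = (-0.96, 5.76) → (-0.08, 0.48) − 0.05·(-0.96, 5.76) = (-0.032, 0.192)
Step 4: at (-0.032, 0.192), ∇F = (-0.384, 2.304) → (-0.032, 0.192) − 0.05·(-0.384, 2.304) = (-0.0128, 0.0768)
Step 5: at (-0.0128, 0.0768), ∇F = (-0.1536, 0.9216) → (-0.0128, 0.0768) − 0.05·(-0.1536, 0.9216) = (-0.00512, 0.03072)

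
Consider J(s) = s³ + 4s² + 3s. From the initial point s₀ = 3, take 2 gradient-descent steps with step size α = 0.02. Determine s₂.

J′(s) = 3s² + 8s + 3
s₁ = 3 − 0.02·54 = 1.92
s₂ = 1.92 − 0.02·29.4192 = 1.331616

1.331616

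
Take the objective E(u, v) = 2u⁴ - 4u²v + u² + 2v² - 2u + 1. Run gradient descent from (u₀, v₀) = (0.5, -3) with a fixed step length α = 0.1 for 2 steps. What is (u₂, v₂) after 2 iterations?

∇E = (8u³ - 8uv + 2u - 2, -4u² + 4v)
(u₁, v₁) = (0.5, -3) − 0.1·(12, -13) = (-0.7, -1.7)
(u₂, v₂) = (-0.7, -1.7) − 0.1·(-15.664, -8.76) = (0.8664, -0.824)

(0.8664, -0.824)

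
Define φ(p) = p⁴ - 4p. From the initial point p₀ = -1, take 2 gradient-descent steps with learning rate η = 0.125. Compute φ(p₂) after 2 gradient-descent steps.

φ′(p) = 4p³ - 4
p₁ = -1 − 0.125·(-8) = 0
p₂ = 0 − 0.125·(-4) = 0.5
φ(0.5) = -1.9375

-1.9375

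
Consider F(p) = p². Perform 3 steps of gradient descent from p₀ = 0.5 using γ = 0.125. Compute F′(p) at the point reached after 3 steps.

0.421875

F′(p) = 2p
p₁ = 0.5 − 0.125·1 = 0.375
p₂ = 0.375 − 0.125·0.75 = 0.28125
p₃ = 0.28125 − 0.125·0.5625 = 0.2109375
F′(p) at (0.2109375) = 0.421875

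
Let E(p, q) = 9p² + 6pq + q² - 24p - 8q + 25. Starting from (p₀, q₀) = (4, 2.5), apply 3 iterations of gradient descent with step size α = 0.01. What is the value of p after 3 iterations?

2.4628

∇E = (18p + 6q - 24, 6p + 2q - 8)
Step 1: at (4, 2.5), ∇E = (63, 21) → (4, 2.5) − 0.01·(63, 21) = (3.37, 2.29)
Step 2: at (3.37, 2.29), ∇E = (50.4, 16.8) → (3.37, 2.29) − 0.01·(50.4, 16.8) = (2.866, 2.122)
Step 3: at (2.866, 2.122), ∇E = (40.32, 13.44) → (2.866, 2.122) − 0.01·(40.32, 13.44) = (2.4628, 1.9876)
p = 2.4628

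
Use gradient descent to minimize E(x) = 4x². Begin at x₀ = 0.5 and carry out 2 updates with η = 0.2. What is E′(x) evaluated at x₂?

E′(x) = 8x
Step 1: E′(0.5) = 4; x₁ = 0.5 − 0.2·4 = -0.3
Step 2: E′(-0.3) = -2.4; x₂ = -0.3 − 0.2·(-2.4) = 0.18
E′(x) at (0.18) = 1.44

1.44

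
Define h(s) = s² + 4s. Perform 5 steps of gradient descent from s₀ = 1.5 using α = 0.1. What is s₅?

h′(s) = 2s + 4
Step 1: h′(1.5) = 7; s₁ = 1.5 − 0.1·7 = 0.8
Step 2: h′(0.8) = 5.6; s₂ = 0.8 − 0.1·5.6 = 0.24
Step 3: h′(0.24) = 4.48; s₃ = 0.24 − 0.1·4.48 = -0.208
Step 4: h′(-0.208) = 3.584; s₄ = -0.208 − 0.1·3.584 = -0.5664
Step 5: h′(-0.5664) = 2.8672; s₅ = -0.5664 − 0.1·2.8672 = -0.85312

-0.85312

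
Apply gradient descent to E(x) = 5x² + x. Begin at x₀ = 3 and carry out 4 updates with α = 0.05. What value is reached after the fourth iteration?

E′(x) = 10x + 1
Step 1: E′(3) = 31; x₁ = 3 − 0.05·31 = 1.45
Step 2: E′(1.45) = 15.5; x₂ = 1.45 − 0.05·15.5 = 0.675
Step 3: E′(0.675) = 7.75; x₃ = 0.675 − 0.05·7.75 = 0.2875
Step 4: E′(0.2875) = 3.875; x₄ = 0.2875 − 0.05·3.875 = 0.09375

0.09375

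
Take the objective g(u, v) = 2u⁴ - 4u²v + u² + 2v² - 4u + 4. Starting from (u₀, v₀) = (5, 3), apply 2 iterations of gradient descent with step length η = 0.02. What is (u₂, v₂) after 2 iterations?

(307.47335168, 17.323072)

∇g = (8u³ - 8uv + 2u - 4, -4u² + 4v)
Step 1: at (5, 3), ∇g = (886, -88) → (5, 3) − 0.02·(886, -88) = (-12.72, 4.76)
Step 2: at (-12.72, 4.76), ∇g = (-16009.667584, -628.1536) → (-12.72, 4.76) − 0.02·(-16009.667584, -628.1536) = (307.47335168, 17.323072)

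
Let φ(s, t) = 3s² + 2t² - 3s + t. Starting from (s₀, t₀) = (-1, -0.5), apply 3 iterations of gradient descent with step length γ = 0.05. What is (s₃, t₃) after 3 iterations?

∇φ = (6s - 3, 4t + 1)
(s₁, t₁) = (-1, -0.5) − 0.05·(-9, -1) = (-0.55, -0.45)
(s₂, t₂) = (-0.55, -0.45) − 0.05·(-6.3, -0.8) = (-0.235, -0.41)
(s₃, t₃) = (-0.235, -0.41) − 0.05·(-4.41, -0.64) = (-0.0145, -0.378)

(-0.0145, -0.378)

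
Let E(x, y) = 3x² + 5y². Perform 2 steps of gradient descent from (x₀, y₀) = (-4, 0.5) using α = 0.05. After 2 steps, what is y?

0.125

∇E = (6x, 10y)
Step 1: at (-4, 0.5), ∇E = (-24, 5) → (-4, 0.5) − 0.05·(-24, 5) = (-2.8, 0.25)
Step 2: at (-2.8, 0.25), ∇E = (-16.8, 2.5) → (-2.8, 0.25) − 0.05·(-16.8, 2.5) = (-1.96, 0.125)
y = 0.125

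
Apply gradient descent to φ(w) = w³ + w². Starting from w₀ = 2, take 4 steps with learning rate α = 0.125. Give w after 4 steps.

0

φ′(w) = 3w² + 2w
w₁ = 2 − 0.125·16 = 0
w₂ = 0 − 0.125·0 = 0
w₃ = 0 − 0.125·0 = 0
w₄ = 0 − 0.125·0 = 0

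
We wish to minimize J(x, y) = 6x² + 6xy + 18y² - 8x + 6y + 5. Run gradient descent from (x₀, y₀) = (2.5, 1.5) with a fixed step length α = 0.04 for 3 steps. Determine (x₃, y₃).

∇J = (12x + 6y - 8, 6x + 36y + 6)
(x₁, y₁) = (2.5, 1.5) − 0.04·(31, 75) = (1.26, -1.5)
(x₂, y₂) = (1.26, -1.5) − 0.04·(-1.88, -40.44) = (1.3352, 0.1176)
(x₃, y₃) = (1.3352, 0.1176) − 0.04·(8.728, 18.2448) = (0.98608, -0.612192)

(0.98608, -0.612192)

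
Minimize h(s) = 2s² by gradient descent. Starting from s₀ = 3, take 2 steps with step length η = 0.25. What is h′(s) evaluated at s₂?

0

h′(s) = 4s
s₁ = 3 − 0.25·12 = 0
s₂ = 0 − 0.25·0 = 0
h′(s) at (0) = 0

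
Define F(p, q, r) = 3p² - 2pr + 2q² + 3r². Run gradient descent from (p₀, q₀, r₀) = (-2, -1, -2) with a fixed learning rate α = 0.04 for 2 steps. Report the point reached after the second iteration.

∇F = (6p - 2r, 4q, -2p + 6r)
(p₁, q₁, r₁) = (-2, -1, -2) − 0.04·(-8, -4, -8) = (-1.68, -0.84, -1.68)
(p₂, q₂, r₂) = (-1.68, -0.84, -1.68) − 0.04·(-6.72, -3.36, -6.72) = (-1.4112, -0.7056, -1.4112)

(-1.4112, -0.7056, -1.4112)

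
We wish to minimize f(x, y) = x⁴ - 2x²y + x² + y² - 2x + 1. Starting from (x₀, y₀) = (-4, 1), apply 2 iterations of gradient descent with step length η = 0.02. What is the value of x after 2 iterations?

∇f = (4x³ - 4xy + 2x - 2, -2x² + 2y)
Step 1: at (-4, 1), ∇f = (-250, -30) → (-4, 1) − 0.02·(-250, -30) = (1, 1.6)
Step 2: at (1, 1.6), ∇f = (-2.4, 1.2) → (1, 1.6) − 0.02·(-2.4, 1.2) = (1.048, 1.576)
x = 1.048

1.048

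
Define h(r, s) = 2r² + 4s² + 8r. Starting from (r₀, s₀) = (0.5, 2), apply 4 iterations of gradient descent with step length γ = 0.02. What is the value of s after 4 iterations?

0.99574272

∇h = (4r + 8, 8s)
(r₁, s₁) = (0.5, 2) − 0.02·(10, 16) = (0.3, 1.68)
(r₂, s₂) = (0.3, 1.68) − 0.02·(9.2, 13.44) = (0.116, 1.4112)
(r₃, s₃) = (0.116, 1.4112) − 0.02·(8.464, 11.2896) = (-0.05328, 1.185408)
(r₄, s₄) = (-0.05328, 1.185408) − 0.02·(7.78688, 9.483264) = (-0.2090176, 0.99574272)
s = 0.99574272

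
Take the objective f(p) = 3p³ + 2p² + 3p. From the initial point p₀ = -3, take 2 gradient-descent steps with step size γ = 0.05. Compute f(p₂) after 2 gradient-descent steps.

f′(p) = 9p² + 4p + 3
p₁ = -3 − 0.05·72 = -6.6
p₂ = -6.6 − 0.05·368.64 = -25.032
f(-25.032) = -45877.124450304

-45877.124450304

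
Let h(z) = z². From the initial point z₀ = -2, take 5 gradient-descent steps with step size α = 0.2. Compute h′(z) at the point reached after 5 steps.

h′(z) = 2z
z₁ = -2 − 0.2·(-4) = -1.2
z₂ = -1.2 − 0.2·(-2.4) = -0.72
z₃ = -0.72 − 0.2·(-1.44) = -0.432
z₄ = -0.432 − 0.2·(-0.864) = -0.2592
z₅ = -0.2592 − 0.2·(-0.5184) = -0.15552
h′(z) at (-0.15552) = -0.31104

-0.31104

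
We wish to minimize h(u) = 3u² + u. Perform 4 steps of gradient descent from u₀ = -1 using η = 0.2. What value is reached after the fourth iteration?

h′(u) = 6u + 1
Step 1: h′(-1) = -5; u₁ = -1 − 0.2·(-5) = 0
Step 2: h′(0) = 1; u₂ = 0 − 0.2·1 = -0.2
Step 3: h′(-0.2) = -0.2; u₃ = -0.2 − 0.2·(-0.2) = -0.16
Step 4: h′(-0.16) = 0.04; u₄ = -0.16 − 0.2·0.04 = -0.168

-0.168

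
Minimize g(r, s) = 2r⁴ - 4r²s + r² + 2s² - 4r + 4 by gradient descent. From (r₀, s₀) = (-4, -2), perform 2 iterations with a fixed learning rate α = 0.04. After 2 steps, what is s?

∇g = (8r³ - 8rs + 2r - 4, -4r² + 4s)
(r₁, s₁) = (-4, -2) − 0.04·(-588, -72) = (19.52, 0.88)
(r₂, s₂) = (19.52, 0.88) − 0.04·(59399.326464, -1520.6016) = (-2356.45305856, 61.704064)
s = 61.704064

61.704064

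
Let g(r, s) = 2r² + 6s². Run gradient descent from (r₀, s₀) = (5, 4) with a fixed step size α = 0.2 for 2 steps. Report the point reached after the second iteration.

∇g = (4r, 12s)
Step 1: at (5, 4), ∇g = (20, 48) → (5, 4) − 0.2·(20, 48) = (1, -5.6)
Step 2: at (1, -5.6), ∇g = (4, -67.2) → (1, -5.6) − 0.2·(4, -67.2) = (0.2, 7.84)

(0.2, 7.84)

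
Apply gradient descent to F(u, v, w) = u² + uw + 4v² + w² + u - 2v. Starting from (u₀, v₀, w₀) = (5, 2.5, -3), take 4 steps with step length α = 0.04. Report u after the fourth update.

∇F = (2u + w + 1, 8v - 2, u + 2w)
(u₁, v₁, w₁) = (5, 2.5, -3) − 0.04·(8, 18, -1) = (4.68, 1.78, -2.96)
(u₂, v₂, w₂) = (4.68, 1.78, -2.96) − 0.04·(7.4, 12.24, -1.24) = (4.384, 1.2904, -2.9104)
(u₃, v₃, w₃) = (4.384, 1.2904, -2.9104) − 0.04·(6.8576, 8.3232, -1.4368) = (4.109696, 0.957472, -2.852928)
(u₄, v₄, w₄) = (4.109696, 0.957472, -2.852928) − 0.04·(6.366464, 5.659776, -1.59616) = (3.85503744, 0.73108096, -2.7890816)
u = 3.85503744

3.85503744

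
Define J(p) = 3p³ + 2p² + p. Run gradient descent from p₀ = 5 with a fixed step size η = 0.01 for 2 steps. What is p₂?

J′(p) = 9p² + 4p + 1
p₁ = 5 − 0.01·246 = 2.54
p₂ = 2.54 − 0.01·69.2244 = 1.847756

1.847756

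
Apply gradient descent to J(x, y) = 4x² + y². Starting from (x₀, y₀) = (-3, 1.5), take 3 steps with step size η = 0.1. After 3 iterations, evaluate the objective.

0.592128

∇J = (8x, 2y)
Step 1: at (-3, 1.5), ∇J = (-24, 3) → (-3, 1.5) − 0.1·(-24, 3) = (-0.6, 1.2)
Step 2: at (-0.6, 1.2), ∇J = (-4.8, 2.4) → (-0.6, 1.2) − 0.1·(-4.8, 2.4) = (-0.12, 0.96)
Step 3: at (-0.12, 0.96), ∇J = (-0.96, 1.92) → (-0.12, 0.96) − 0.1·(-0.96, 1.92) = (-0.024, 0.768)
J(-0.024, 0.768) = 0.592128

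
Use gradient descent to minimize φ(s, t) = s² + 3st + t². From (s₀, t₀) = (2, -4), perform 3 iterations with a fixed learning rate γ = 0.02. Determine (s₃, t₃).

∇φ = (2s + 3t, 3s + 2t)
(s₁, t₁) = (2, -4) − 0.02·(-8, -2) = (2.16, -3.96)
(s₂, t₂) = (2.16, -3.96) − 0.02·(-7.56, -1.44) = (2.3112, -3.9312)
(s₃, t₃) = (2.3112, -3.9312) − 0.02·(-7.1712, -0.9288) = (2.454624, -3.912624)

(2.454624, -3.912624)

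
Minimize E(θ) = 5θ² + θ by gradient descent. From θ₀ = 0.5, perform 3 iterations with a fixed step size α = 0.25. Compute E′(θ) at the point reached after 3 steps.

E′(θ) = 10θ + 1
Step 1: E′(0.5) = 6; θ₁ = 0.5 − 0.25·6 = -1
Step 2: E′(-1) = -9; θ₂ = -1 − 0.25·(-9) = 1.25
Step 3: E′(1.25) = 13.5; θ₃ = 1.25 − 0.25·13.5 = -2.125
E′(θ) at (-2.125) = -20.25

-20.25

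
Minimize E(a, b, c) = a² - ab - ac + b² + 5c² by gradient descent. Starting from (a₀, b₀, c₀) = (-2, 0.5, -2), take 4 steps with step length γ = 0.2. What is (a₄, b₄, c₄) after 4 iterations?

∇E = (2a - b - c, -a + 2b, -a + 10c)
Step 1: at (-2, 0.5, -2), ∇E = (-2.5, 3, -18) → (-2, 0.5, -2) − 0.2·(-2.5, 3, -18) = (-1.5, -0.1, 1.6)
Step 2: at (-1.5, -0.1, 1.6), ∇E = (-4.5, 1.3, 17.5) → (-1.5, -0.1, 1.6) − 0.2·(-4.5, 1.3, 17.5) = (-0.6, -0.36, -1.9)
Step 3: at (-0.6, -0.36, -1.9), ∇E = (1.06, -0.12, -18.4) → (-0.6, -0.36, -1.9) − 0.2·(1.06, -0.12, -18.4) = (-0.812, -0.336, 1.78)
Step 4: at (-0.812, -0.336, 1.78), ∇E = (-3.068, 0.14, 18.612) → (-0.812, -0.336, 1.78) − 0.2·(-3.068, 0.14, 18.612) = (-0.1984, -0.364, -1.9424)

(-0.1984, -0.364, -1.9424)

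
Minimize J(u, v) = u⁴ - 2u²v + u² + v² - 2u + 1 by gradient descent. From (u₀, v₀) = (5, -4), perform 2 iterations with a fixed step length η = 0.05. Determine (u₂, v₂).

∇J = (4u³ - 4uv + 2u - 2, -2u² + 2v)
Step 1: at (5, -4), ∇J = (588, -58) → (5, -4) − 0.05·(588, -58) = (-24.4, -1.1)
Step 2: at (-24.4, -1.1), ∇J = (-58265.296, -1192.92) → (-24.4, -1.1) − 0.05·(-58265.296, -1192.92) = (2888.8648, 58.546)

(2888.8648, 58.546)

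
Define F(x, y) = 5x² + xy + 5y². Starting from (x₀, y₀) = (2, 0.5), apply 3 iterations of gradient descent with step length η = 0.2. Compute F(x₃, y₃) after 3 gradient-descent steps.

52.648704

∇F = (10x + y, x + 10y)
Step 1: at (2, 0.5), ∇F = (20.5, 7) → (2, 0.5) − 0.2·(20.5, 7) = (-2.1, -0.9)
Step 2: at (-2.1, -0.9), ∇F = (-21.9, -11.1) → (-2.1, -0.9) − 0.2·(-21.9, -11.1) = (2.28, 1.32)
Step 3: at (2.28, 1.32), ∇F = (24.12, 15.48) → (2.28, 1.32) − 0.2·(24.12, 15.48) = (-2.544, -1.776)
F(-2.544, -1.776) = 52.648704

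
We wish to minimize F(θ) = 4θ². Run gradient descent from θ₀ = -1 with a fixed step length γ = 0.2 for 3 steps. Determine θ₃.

F′(θ) = 8θ
Step 1: F′(-1) = -8; θ₁ = -1 − 0.2·(-8) = 0.6
Step 2: F′(0.6) = 4.8; θ₂ = 0.6 − 0.2·4.8 = -0.36
Step 3: F′(-0.36) = -2.88; θ₃ = -0.36 − 0.2·(-2.88) = 0.216

0.216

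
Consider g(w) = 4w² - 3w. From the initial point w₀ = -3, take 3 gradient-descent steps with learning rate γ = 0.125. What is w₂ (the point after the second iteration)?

0.375

g′(w) = 8w - 3
Step 1: g′(-3) = -27; w₁ = -3 − 0.125·(-27) = 0.375
Step 2: g′(0.375) = 0; w₂ = 0.375 − 0.125·0 = 0.375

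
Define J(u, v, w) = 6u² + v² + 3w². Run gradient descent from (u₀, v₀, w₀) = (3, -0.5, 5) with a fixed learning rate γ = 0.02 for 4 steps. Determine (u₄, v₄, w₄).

(1.00086528, -0.42467328, 2.9984768)

∇J = (12u, 2v, 6w)
Step 1: at (3, -0.5, 5), ∇J = (36, -1, 30) → (3, -0.5, 5) − 0.02·(36, -1, 30) = (2.28, -0.48, 4.4)
Step 2: at (2.28, -0.48, 4.4), ∇J = (27.36, -0.96, 26.4) → (2.28, -0.48, 4.4) − 0.02·(27.36, -0.96, 26.4) = (1.7328, -0.4608, 3.872)
Step 3: at (1.7328, -0.4608, 3.872), ∇J = (20.7936, -0.9216, 23.232) → (1.7328, -0.4608, 3.872) − 0.02·(20.7936, -0.9216, 23.232) = (1.316928, -0.442368, 3.40736)
Step 4: at (1.316928, -0.442368, 3.40736), ∇J = (15.803136, -0.884736, 20.44416) → (1.316928, -0.442368, 3.40736) − 0.02·(15.803136, -0.884736, 20.44416) = (1.00086528, -0.42467328, 2.9984768)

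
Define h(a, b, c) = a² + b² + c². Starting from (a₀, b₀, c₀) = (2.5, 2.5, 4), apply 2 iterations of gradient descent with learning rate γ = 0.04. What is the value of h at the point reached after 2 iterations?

∇h = (2a, 2b, 2c)
(a₁, b₁, c₁) = (2.5, 2.5, 4) − 0.04·(5, 5, 8) = (2.3, 2.3, 3.68)
(a₂, b₂, c₂) = (2.3, 2.3, 3.68) − 0.04·(4.6, 4.6, 7.36) = (2.116, 2.116, 3.3856)
h(2.116, 2.116, 3.3856) = 20.41719936

20.41719936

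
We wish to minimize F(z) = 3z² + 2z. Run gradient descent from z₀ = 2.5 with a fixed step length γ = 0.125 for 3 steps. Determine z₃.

F′(z) = 6z + 2
z₁ = 2.5 − 0.125·17 = 0.375
z₂ = 0.375 − 0.125·4.25 = -0.15625
z₃ = -0.15625 − 0.125·1.0625 = -0.2890625

-0.2890625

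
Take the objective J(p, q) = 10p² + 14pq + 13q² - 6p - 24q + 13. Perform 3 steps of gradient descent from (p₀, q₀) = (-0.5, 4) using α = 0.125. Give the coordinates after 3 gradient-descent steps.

∇J = (20p + 14q - 6, 14p + 26q - 24)
Step 1: at (-0.5, 4), ∇J = (40, 73) → (-0.5, 4) − 0.125·(40, 73) = (-5.5, -5.125)
Step 2: at (-5.5, -5.125), ∇J = (-187.75, -234.25) → (-5.5, -5.125) − 0.125·(-187.75, -234.25) = (17.96875, 24.15625)
Step 3: at (17.96875, 24.15625), ∇J = (691.5625, 855.625) → (17.96875, 24.15625) − 0.125·(691.5625, 855.625) = (-68.4765625, -82.796875)

(-68.4765625, -82.796875)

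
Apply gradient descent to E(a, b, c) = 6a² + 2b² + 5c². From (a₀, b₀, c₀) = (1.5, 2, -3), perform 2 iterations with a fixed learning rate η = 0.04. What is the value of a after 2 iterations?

∇E = (12a, 4b, 10c)
Step 1: at (1.5, 2, -3), ∇E = (18, 8, -30) → (1.5, 2, -3) − 0.04·(18, 8, -30) = (0.78, 1.68, -1.8)
Step 2: at (0.78, 1.68, -1.8), ∇E = (9.36, 6.72, -18) → (0.78, 1.68, -1.8) − 0.04·(9.36, 6.72, -18) = (0.4056, 1.4112, -1.08)
a = 0.4056

0.4056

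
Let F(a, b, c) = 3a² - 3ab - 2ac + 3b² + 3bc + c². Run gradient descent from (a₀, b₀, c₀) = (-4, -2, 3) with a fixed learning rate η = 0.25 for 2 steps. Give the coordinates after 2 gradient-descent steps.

∇F = (6a - 3b - 2c, -3a + 6b + 3c, -2a + 3b + 2c)
(a₁, b₁, c₁) = (-4, -2, 3) − 0.25·(-24, 9, 8) = (2, -4.25, 1)
(a₂, b₂, c₂) = (2, -4.25, 1) − 0.25·(22.75, -28.5, -14.75) = (-3.6875, 2.875, 4.6875)

(-3.6875, 2.875, 4.6875)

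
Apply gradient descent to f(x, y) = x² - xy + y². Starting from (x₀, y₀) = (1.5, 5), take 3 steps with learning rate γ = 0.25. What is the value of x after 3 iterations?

1.34375

∇f = (2x - y, -x + 2y)
(x₁, y₁) = (1.5, 5) − 0.25·(-2, 8.5) = (2, 2.875)
(x₂, y₂) = (2, 2.875) − 0.25·(1.125, 3.75) = (1.71875, 1.9375)
(x₃, y₃) = (1.71875, 1.9375) − 0.25·(1.5, 2.15625) = (1.34375, 1.3984375)
x = 1.34375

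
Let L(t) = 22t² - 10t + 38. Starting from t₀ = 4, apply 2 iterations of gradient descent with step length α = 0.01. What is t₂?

1.4104

L′(t) = 44t - 10
Step 1: L′(4) = 166; t₁ = 4 − 0.01·166 = 2.34
Step 2: L′(2.34) = 92.96; t₂ = 2.34 − 0.01·92.96 = 1.4104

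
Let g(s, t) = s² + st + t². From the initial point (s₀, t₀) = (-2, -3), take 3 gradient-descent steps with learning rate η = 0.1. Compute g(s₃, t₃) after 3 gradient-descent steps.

∇g = (2s + t, s + 2t)
(s₁, t₁) = (-2, -3) − 0.1·(-7, -8) = (-1.3, -2.2)
(s₂, t₂) = (-1.3, -2.2) − 0.1·(-4.8, -5.7) = (-0.82, -1.63)
(s₃, t₃) = (-0.82, -1.63) − 0.1·(-3.27, -4.08) = (-0.493, -1.222)
g(-0.493, -1.222) = 2.338779

2.338779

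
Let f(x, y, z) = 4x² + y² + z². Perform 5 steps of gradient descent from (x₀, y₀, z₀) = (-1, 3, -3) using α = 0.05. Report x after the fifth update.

∇f = (8x, 2y, 2z)
Step 1: at (-1, 3, -3), ∇f = (-8, 6, -6) → (-1, 3, -3) − 0.05·(-8, 6, -6) = (-0.6, 2.7, -2.7)
Step 2: at (-0.6, 2.7, -2.7), ∇f = (-4.8, 5.4, -5.4) → (-0.6, 2.7, -2.7) − 0.05·(-4.8, 5.4, -5.4) = (-0.36, 2.43, -2.43)
Step 3: at (-0.36, 2.43, -2.43), ∇f = (-2.88, 4.86, -4.86) → (-0.36, 2.43, -2.43) − 0.05·(-2.88, 4.86, -4.86) = (-0.216, 2.187, -2.187)
Step 4: at (-0.216, 2.187, -2.187), ∇f = (-1.728, 4.374, -4.374) → (-0.216, 2.187, -2.187) − 0.05·(-1.728, 4.374, -4.374) = (-0.1296, 1.9683, -1.9683)
Step 5: at (-0.1296, 1.9683, -1.9683), ∇f = (-1.0368, 3.9366, -3.9366) → (-0.1296, 1.9683, -1.9683) − 0.05·(-1.0368, 3.9366, -3.9366) = (-0.07776, 1.77147, -1.77147)
x = -0.07776

-0.07776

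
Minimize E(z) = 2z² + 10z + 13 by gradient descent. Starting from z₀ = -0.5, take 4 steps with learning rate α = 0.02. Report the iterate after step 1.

-0.66

E′(z) = 4z + 10
z₁ = -0.5 − 0.02·8 = -0.66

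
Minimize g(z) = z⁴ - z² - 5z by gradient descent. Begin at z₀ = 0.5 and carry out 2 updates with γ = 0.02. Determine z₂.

g′(z) = 4z³ - 2z - 5
z₁ = 0.5 − 0.02·(-5.5) = 0.61
z₂ = 0.61 − 0.02·(-5.312076) = 0.71624152

0.71624152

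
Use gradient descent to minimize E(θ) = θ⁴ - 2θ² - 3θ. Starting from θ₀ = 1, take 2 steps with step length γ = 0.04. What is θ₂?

1.19441152

E′(θ) = 4θ³ - 4θ - 3
Step 1: E′(1) = -3; θ₁ = 1 − 0.04·(-3) = 1.12
Step 2: E′(1.12) = -1.860288; θ₂ = 1.12 − 0.04·(-1.860288) = 1.19441152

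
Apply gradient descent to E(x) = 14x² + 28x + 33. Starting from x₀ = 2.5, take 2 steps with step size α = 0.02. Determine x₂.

E′(x) = 28x + 28
x₁ = 2.5 − 0.02·98 = 0.54
x₂ = 0.54 − 0.02·43.12 = -0.3224

-0.3224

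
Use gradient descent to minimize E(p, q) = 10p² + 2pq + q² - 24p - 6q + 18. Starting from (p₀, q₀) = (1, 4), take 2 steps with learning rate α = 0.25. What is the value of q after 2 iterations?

∇E = (20p + 2q - 24, 2p + 2q - 6)
Step 1: at (1, 4), ∇E = (4, 4) → (1, 4) − 0.25·(4, 4) = (0, 3)
Step 2: at (0, 3), ∇E = (-18, 0) → (0, 3) − 0.25·(-18, 0) = (4.5, 3)
q = 3

3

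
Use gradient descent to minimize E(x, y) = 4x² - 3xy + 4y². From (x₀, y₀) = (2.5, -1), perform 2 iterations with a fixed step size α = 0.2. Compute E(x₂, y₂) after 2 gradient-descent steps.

69.8544

∇E = (8x - 3y, -3x + 8y)
Step 1: at (2.5, -1), ∇E = (23, -15.5) → (2.5, -1) − 0.2·(23, -15.5) = (-2.1, 2.1)
Step 2: at (-2.1, 2.1), ∇E = (-23.1, 23.1) → (-2.1, 2.1) − 0.2·(-23.1, 23.1) = (2.52, -2.52)
E(2.52, -2.52) = 69.8544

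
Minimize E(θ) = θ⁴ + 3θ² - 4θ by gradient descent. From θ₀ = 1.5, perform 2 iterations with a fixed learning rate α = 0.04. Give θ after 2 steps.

E′(θ) = 4θ³ + 6θ - 4
Step 1: E′(1.5) = 18.5; θ₁ = 1.5 − 0.04·18.5 = 0.76
Step 2: E′(0.76) = 2.315904; θ₂ = 0.76 − 0.04·2.315904 = 0.66736384

0.66736384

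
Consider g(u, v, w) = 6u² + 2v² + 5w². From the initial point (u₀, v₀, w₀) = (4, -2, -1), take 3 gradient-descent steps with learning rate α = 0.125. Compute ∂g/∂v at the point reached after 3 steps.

-1

∇g = (12u, 4v, 10w)
(u₁, v₁, w₁) = (4, -2, -1) − 0.125·(48, -8, -10) = (-2, -1, 0.25)
(u₂, v₂, w₂) = (-2, -1, 0.25) − 0.125·(-24, -4, 2.5) = (1, -0.5, -0.0625)
(u₃, v₃, w₃) = (1, -0.5, -0.0625) − 0.125·(12, -2, -0.625) = (-0.5, -0.25, 0.015625)
∂g/∂v at (-0.5, -0.25, 0.015625) = -1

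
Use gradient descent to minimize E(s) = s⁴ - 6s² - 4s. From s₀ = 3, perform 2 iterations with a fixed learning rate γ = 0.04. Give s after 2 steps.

0.57088768

E′(s) = 4s³ - 12s - 4
Step 1: E′(3) = 68; s₁ = 3 − 0.04·68 = 0.28
Step 2: E′(0.28) = -7.272192; s₂ = 0.28 − 0.04·(-7.272192) = 0.57088768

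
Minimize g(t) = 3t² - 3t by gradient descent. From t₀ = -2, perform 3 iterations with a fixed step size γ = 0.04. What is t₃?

g′(t) = 6t - 3
Step 1: g′(-2) = -15; t₁ = -2 − 0.04·(-15) = -1.4
Step 2: g′(-1.4) = -11.4; t₂ = -1.4 − 0.04·(-11.4) = -0.944
Step 3: g′(-0.944) = -8.664; t₃ = -0.944 − 0.04·(-8.664) = -0.59744

-0.59744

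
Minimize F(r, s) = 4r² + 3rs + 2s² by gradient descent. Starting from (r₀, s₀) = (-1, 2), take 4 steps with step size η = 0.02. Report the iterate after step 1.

(-0.96, 1.9)

∇F = (8r + 3s, 3r + 4s)
(r₁, s₁) = (-1, 2) − 0.02·(-2, 5) = (-0.96, 1.9)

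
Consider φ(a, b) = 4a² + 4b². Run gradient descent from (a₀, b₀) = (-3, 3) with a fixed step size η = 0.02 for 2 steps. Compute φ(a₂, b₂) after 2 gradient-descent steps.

∇φ = (8a, 8b)
(a₁, b₁) = (-3, 3) − 0.02·(-24, 24) = (-2.52, 2.52)
(a₂, b₂) = (-2.52, 2.52) − 0.02·(-20.16, 20.16) = (-2.1168, 2.1168)
φ(-2.1168, 2.1168) = 35.84673792

35.84673792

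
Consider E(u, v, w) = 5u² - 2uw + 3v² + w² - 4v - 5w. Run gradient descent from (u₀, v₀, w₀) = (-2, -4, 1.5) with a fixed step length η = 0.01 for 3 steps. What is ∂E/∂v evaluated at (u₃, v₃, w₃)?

∇E = (10u - 2w, 6v - 4, -2u + 2w - 5)
Step 1: at (-2, -4, 1.5), ∇E = (-23, -28, 2) → (-2, -4, 1.5) − 0.01·(-23, -28, 2) = (-1.77, -3.72, 1.48)
Step 2: at (-1.77, -3.72, 1.48), ∇E = (-20.66, -26.32, 1.5) → (-1.77, -3.72, 1.48) − 0.01·(-20.66, -26.32, 1.5) = (-1.5634, -3.4568, 1.465)
Step 3: at (-1.5634, -3.4568, 1.465), ∇E = (-18.564, -24.7408, 1.0568) → (-1.5634, -3.4568, 1.465) − 0.01·(-18.564, -24.7408, 1.0568) = (-1.37776, -3.209392, 1.454432)
∂E/∂v at (-1.37776, -3.209392, 1.454432) = -23.256352

-23.256352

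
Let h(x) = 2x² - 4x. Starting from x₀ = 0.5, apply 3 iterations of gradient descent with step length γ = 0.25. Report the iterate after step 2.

h′(x) = 4x - 4
Step 1: h′(0.5) = -2; x₁ = 0.5 − 0.25·(-2) = 1
Step 2: h′(1) = 0; x₂ = 1 − 0.25·0 = 1

1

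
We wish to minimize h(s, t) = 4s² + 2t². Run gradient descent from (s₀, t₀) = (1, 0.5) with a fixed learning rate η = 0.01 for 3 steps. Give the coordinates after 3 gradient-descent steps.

(0.778688, 0.442368)

∇h = (8s, 4t)
(s₁, t₁) = (1, 0.5) − 0.01·(8, 2) = (0.92, 0.48)
(s₂, t₂) = (0.92, 0.48) − 0.01·(7.36, 1.92) = (0.8464, 0.4608)
(s₃, t₃) = (0.8464, 0.4608) − 0.01·(6.7712, 1.8432) = (0.778688, 0.442368)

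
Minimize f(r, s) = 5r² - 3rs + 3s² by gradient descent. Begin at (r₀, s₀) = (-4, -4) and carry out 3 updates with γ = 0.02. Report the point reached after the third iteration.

(-2.592992, -3.272032)

∇f = (10r - 3s, -3r + 6s)
(r₁, s₁) = (-4, -4) − 0.02·(-28, -12) = (-3.44, -3.76)
(r₂, s₂) = (-3.44, -3.76) − 0.02·(-23.12, -12.24) = (-2.9776, -3.5152)
(r₃, s₃) = (-2.9776, -3.5152) − 0.02·(-19.2304, -12.1584) = (-2.592992, -3.272032)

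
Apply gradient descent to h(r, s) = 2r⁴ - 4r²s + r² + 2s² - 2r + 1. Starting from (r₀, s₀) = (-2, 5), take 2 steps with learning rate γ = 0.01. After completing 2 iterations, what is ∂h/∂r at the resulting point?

∇h = (8r³ - 8rs + 2r - 2, -4r² + 4s)
(r₁, s₁) = (-2, 5) − 0.01·(10, 4) = (-2.1, 4.96)
(r₂, s₂) = (-2.1, 4.96) − 0.01·(3.04, 2.2) = (-2.1304, 4.938)
∂h/∂r at (-2.1304, 4.938) = 0.546183180288

0.546183180288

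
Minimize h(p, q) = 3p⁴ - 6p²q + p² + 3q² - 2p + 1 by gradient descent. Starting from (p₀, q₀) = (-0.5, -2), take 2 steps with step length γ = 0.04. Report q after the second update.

∇h = (12p³ - 12pq + 2p - 2, -6p² + 6q)
(p₁, q₁) = (-0.5, -2) − 0.04·(-16.5, -13.5) = (0.16, -1.46)
(p₂, q₂) = (0.16, -1.46) − 0.04·(1.172352, -8.9136) = (0.11310592, -1.103456)
q = -1.103456

-1.103456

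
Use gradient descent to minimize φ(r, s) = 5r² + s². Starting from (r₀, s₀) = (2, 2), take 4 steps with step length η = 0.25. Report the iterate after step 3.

∇φ = (10r, 2s)
Step 1: at (2, 2), ∇φ = (20, 4) → (2, 2) − 0.25·(20, 4) = (-3, 1)
Step 2: at (-3, 1), ∇φ = (-30, 2) → (-3, 1) − 0.25·(-30, 2) = (4.5, 0.5)
Step 3: at (4.5, 0.5), ∇φ = (45, 1) → (4.5, 0.5) − 0.25·(45, 1) = (-6.75, 0.25)

(-6.75, 0.25)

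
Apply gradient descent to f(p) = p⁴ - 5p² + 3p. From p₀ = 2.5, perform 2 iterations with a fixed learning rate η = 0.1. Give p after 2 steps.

-1.91045

f′(p) = 4p³ - 10p + 3
p₁ = 2.5 − 0.1·40.5 = -1.55
p₂ = -1.55 − 0.1·3.6045 = -1.91045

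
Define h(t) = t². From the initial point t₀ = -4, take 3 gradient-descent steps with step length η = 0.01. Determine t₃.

h′(t) = 2t
Step 1: h′(-4) = -8; t₁ = -4 − 0.01·(-8) = -3.92
Step 2: h′(-3.92) = -7.84; t₂ = -3.92 − 0.01·(-7.84) = -3.8416
Step 3: h′(-3.8416) = -7.6832; t₃ = -3.8416 − 0.01·(-7.6832) = -3.764768

-3.764768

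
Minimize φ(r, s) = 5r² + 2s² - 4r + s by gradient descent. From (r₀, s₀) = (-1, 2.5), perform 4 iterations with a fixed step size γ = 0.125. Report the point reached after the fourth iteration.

∇φ = (10r - 4, 4s + 1)
(r₁, s₁) = (-1, 2.5) − 0.125·(-14, 11) = (0.75, 1.125)
(r₂, s₂) = (0.75, 1.125) − 0.125·(3.5, 5.5) = (0.3125, 0.4375)
(r₃, s₃) = (0.3125, 0.4375) − 0.125·(-0.875, 2.75) = (0.421875, 0.09375)
(r₄, s₄) = (0.421875, 0.09375) − 0.125·(0.21875, 1.375) = (0.39453125, -0.078125)

(0.39453125, -0.078125)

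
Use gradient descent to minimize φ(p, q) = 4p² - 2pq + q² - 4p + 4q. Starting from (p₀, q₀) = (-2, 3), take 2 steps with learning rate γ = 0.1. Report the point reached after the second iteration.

(0.84, 1)

∇φ = (8p - 2q - 4, -2p + 2q + 4)
(p₁, q₁) = (-2, 3) − 0.1·(-26, 14) = (0.6, 1.6)
(p₂, q₂) = (0.6, 1.6) − 0.1·(-2.4, 6) = (0.84, 1)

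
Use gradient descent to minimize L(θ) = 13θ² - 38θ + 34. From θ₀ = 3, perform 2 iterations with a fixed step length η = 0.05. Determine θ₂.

1.6

L′(θ) = 26θ - 38
θ₁ = 3 − 0.05·40 = 1
θ₂ = 1 − 0.05·(-12) = 1.6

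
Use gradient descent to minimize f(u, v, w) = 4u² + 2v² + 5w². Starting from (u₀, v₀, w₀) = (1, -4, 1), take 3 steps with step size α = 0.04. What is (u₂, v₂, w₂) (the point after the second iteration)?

∇f = (8u, 4v, 10w)
(u₁, v₁, w₁) = (1, -4, 1) − 0.04·(8, -16, 10) = (0.68, -3.36, 0.6)
(u₂, v₂, w₂) = (0.68, -3.36, 0.6) − 0.04·(5.44, -13.44, 6) = (0.4624, -2.8224, 0.36)

(0.4624, -2.8224, 0.36)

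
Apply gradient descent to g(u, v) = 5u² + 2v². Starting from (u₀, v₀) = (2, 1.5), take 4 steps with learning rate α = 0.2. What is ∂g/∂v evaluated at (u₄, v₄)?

0.0096

∇g = (10u, 4v)
Step 1: at (2, 1.5), ∇g = (20, 6) → (2, 1.5) − 0.2·(20, 6) = (-2, 0.3)
Step 2: at (-2, 0.3), ∇g = (-20, 1.2) → (-2, 0.3) − 0.2·(-20, 1.2) = (2, 0.06)
Step 3: at (2, 0.06), ∇g = (20, 0.24) → (2, 0.06) − 0.2·(20, 0.24) = (-2, 0.012)
Step 4: at (-2, 0.012), ∇g = (-20, 0.048) → (-2, 0.012) − 0.2·(-20, 0.048) = (2, 0.0024)
∂g/∂v at (2, 0.0024) = 0.0096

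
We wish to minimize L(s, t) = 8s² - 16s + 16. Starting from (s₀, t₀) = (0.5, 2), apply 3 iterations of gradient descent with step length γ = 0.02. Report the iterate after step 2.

∇L = (16s - 16, 0)
(s₁, t₁) = (0.5, 2) − 0.02·(-8, 0) = (0.66, 2)
(s₂, t₂) = (0.66, 2) − 0.02·(-5.44, 0) = (0.7688, 2)

(0.7688, 2)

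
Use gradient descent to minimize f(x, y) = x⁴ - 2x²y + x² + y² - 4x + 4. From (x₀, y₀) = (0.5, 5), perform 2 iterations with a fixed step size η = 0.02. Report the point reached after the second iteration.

∇f = (4x³ - 4xy + 2x - 4, -2x² + 2y)
(x₁, y₁) = (0.5, 5) − 0.02·(-12.5, 9.5) = (0.75, 4.81)
(x₂, y₂) = (0.75, 4.81) − 0.02·(-15.2425, 8.495) = (1.05485, 4.6401)

(1.05485, 4.6401)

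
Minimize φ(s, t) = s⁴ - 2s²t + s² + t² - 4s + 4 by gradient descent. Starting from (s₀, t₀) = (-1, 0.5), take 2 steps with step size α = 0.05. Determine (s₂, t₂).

(-0.3628, 0.531)

∇φ = (4s³ - 4st + 2s - 4, -2s² + 2t)
(s₁, t₁) = (-1, 0.5) − 0.05·(-8, -1) = (-0.6, 0.55)
(s₂, t₂) = (-0.6, 0.55) − 0.05·(-4.744, 0.38) = (-0.3628, 0.531)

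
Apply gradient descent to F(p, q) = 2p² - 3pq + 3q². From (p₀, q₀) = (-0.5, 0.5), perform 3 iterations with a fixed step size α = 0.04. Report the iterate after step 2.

∇F = (4p - 3q, -3p + 6q)
Step 1: at (-0.5, 0.5), ∇F = (-3.5, 4.5) → (-0.5, 0.5) − 0.04·(-3.5, 4.5) = (-0.36, 0.32)
Step 2: at (-0.36, 0.32), ∇F = (-2.4, 3) → (-0.36, 0.32) − 0.04·(-2.4, 3) = (-0.264, 0.2)

(-0.264, 0.2)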